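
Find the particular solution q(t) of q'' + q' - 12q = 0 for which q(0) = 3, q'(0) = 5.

q = 4*exp(-4*t)/7 + 17*exp(3*t)/7

Characteristic equation r² + r - 12 = 0 factors as (r + 4)(r - 3) = 0, so r = -4, 3.
Hence q_h = C1*exp(-4*t) + C2*exp(3*t).
Apply the initial conditions: q(0) = C1 + C2 = 3 and q'(0) = -4*C1 + 3*C2 = 5. Solving gives C1 = 4/7, C2 = 17/7.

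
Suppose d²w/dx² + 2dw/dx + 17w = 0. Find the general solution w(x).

w = C1*cos(4*x)*exp(-x) + C2*exp(-x)*sin(4*x)

Characteristic equation r² + 2r + 17 = 0 has discriminant (2)² - 4·(17) = -64 < 0, so r = -1 ± 4i.
Hence w_h = C1*cos(4*x)*exp(-x) + C2*exp(-x)*sin(4*x).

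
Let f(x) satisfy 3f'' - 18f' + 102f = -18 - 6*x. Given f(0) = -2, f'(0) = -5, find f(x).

f = -54/289 - x/17 - 524*cos(5*x)*exp(3*x)/289 + 144*exp(3*x)*sin(5*x)/1445

Divide through by 3: f'' - 6f' + 34f = -6 - 2*x.
Characteristic equation r² - 6r + 34 = 0 has discriminant (-6)² - 4·(34) = -100 < 0, so r = 3 ± 5i.
Hence f_h = C1*cos(5*x)*exp(3*x) + C2*exp(3*x)*sin(5*x).
For the particular solution try f_p = A0 + A1*x. Substituting and matching coefficients of each power of x gives A0 = -54/289, A1 = -1/17, so f_p = -54/289 - x/17.
General solution: f = -54/289 - x/17 + C1*cos(5*x)*exp(3*x) + C2*exp(3*x)*sin(5*x).
Apply the initial conditions: f(0) = -54/289 + C1 = -2 and f'(0) = -1/17 + 3*C1 + 5*C2 = -5. Solving gives C1 = -524/289, C2 = 144/1445.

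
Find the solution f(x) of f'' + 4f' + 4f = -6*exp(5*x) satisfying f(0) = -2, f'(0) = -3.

f = -92*exp(-2*x)/49 - 6*exp(5*x)/49 - 43*x*exp(-2*x)/7

Characteristic equation r² + 4r + 4 = 0 has discriminant (4)² - 4·(4) = 0, so r = -2 is a repeated root.
Hence f_h = (C1 + C2*x)*exp(-2*x).
Try f_p = A*exp(5*x). Substituting into the equation and dividing by exp(5*x) gives A = -6/49, so f_p = -6*exp(5*x)/49.
General solution: f = -6*exp(5*x)/49 + C1*exp(-2*x) + C2*x*exp(-2*x).
Apply the initial conditions: f(0) = -6/49 + C1 = -2 and f'(0) = -30/49 + C2 - 2*C1 = -3. Solving gives C1 = -92/49, C2 = -43/7.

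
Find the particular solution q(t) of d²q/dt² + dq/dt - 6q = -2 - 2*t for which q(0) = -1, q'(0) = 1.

q = 7/18 - 31*exp(-3*t)/45 - 7*exp(2*t)/10 + t/3

Characteristic equation r² + r - 6 = 0 factors as (r - 2)(r + 3) = 0, so r = 2, -3.
Hence q_h = C1*exp(2*t) + C2*exp(-3*t).
For the particular solution try q_p = A0 + A1*t. Substituting and matching coefficients of each power of t gives A0 = 7/18, A1 = 1/3, so q_p = 7/18 + t/3.
General solution: q = 7/18 + t/3 + C1*exp(2*t) + C2*exp(-3*t).
Apply the initial conditions: q(0) = 7/18 + C1 + C2 = -1 and q'(0) = 1/3 - 3*C2 + 2*C1 = 1. Solving gives C1 = -7/10, C2 = -31/45.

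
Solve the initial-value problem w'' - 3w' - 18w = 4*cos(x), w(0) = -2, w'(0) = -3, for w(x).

w = -103*exp(6*x)/111 - 38*cos(x)/185 - 13*exp(-3*x)/15 - 6*sin(x)/185

Characteristic equation r² - 3r - 18 = 0 factors as (r + 3)(r - 6) = 0, so r = -3, 6.
Hence w_h = C1*exp(-3*x) + C2*exp(6*x).
Try w_p = A*cos(x) + B*sin(x). Substituting and equating the coefficients of cos(x) and sin(x) gives A = -38/185, B = -6/185, so w_p = -38*cos(x)/185 - 6*sin(x)/185.
General solution: w = -38*cos(x)/185 - 6*sin(x)/185 + C1*exp(-3*x) + C2*exp(6*x).
Apply the initial conditions: w(0) = -38/185 + C1 + C2 = -2 and w'(0) = -6/185 - 3*C1 + 6*C2 = -3. Solving gives C1 = -13/15, C2 = -103/111.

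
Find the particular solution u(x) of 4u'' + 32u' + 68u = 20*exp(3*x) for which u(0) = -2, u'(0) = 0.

u = exp(3*x)/10 - 87*exp(-4*x)*sin(x)/10 - 21*cos(x)*exp(-4*x)/10

Divide through by 4: u'' + 8u' + 17u = 5*exp(3*x).
Characteristic equation r² + 8r + 17 = 0 has discriminant (8)² - 4·(17) = -4 < 0, so r = -4 ± i.
Hence u_h = C1*cos(x)*exp(-4*x) + C2*exp(-4*x)*sin(x).
Try u_p = A*exp(3*x). Substituting into the equation and dividing by exp(3*x) gives A = 1/10, so u_p = exp(3*x)/10.
General solution: u = exp(3*x)/10 + C1*cos(x)*exp(-4*x) + C2*exp(-4*x)*sin(x).
Apply the initial conditions: u(0) = 1/10 + C1 = -2 and u'(0) = 3/10 + C2 - 4*C1 = 0. Solving gives C1 = -21/10, C2 = -87/10.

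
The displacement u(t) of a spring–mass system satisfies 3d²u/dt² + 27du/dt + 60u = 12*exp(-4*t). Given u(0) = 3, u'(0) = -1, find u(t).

u = -7*exp(-5*t) + 10*exp(-4*t) + 4*t*exp(-4*t)

Divide through by 3: u'' + 9u' + 20u = 4*exp(-4*t).
Characteristic equation r² + 9r + 20 = 0 factors as (r + 4)(r + 5) = 0, so r = -4, -5.
Hence u_h = C1*exp(-4*t) + C2*exp(-5*t).
Since exp(-4*t) solves the homogeneous equation (r = -4 is a root of multiplicity 1), multiply the trial by t. Try u_p = A*t*exp(-4*t). Substituting into the equation and dividing by exp(-4*t) gives A = 4, so u_p = 4*t*exp(-4*t).
General solution: u = C1*exp(-4*t) + C2*exp(-5*t) + 4*t*exp(-4*t).
Apply the initial conditions: u(0) = C1 + C2 = 3 and u'(0) = 4 - 5*C2 - 4*C1 = -1. Solving gives C1 = 10, C2 = -7.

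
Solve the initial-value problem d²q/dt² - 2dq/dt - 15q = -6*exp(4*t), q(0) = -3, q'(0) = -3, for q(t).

q = -45*exp(-3*t)/28 - 9*exp(5*t)/4 + 6*exp(4*t)/7

Characteristic equation r² - 2r - 15 = 0 factors as (r + 3)(r - 5) = 0, so r = -3, 5.
Hence q_h = C1*exp(-3*t) + C2*exp(5*t).
Try q_p = A*exp(4*t). Substituting into the equation and dividing by exp(4*t) gives A = 6/7, so q_p = 6*exp(4*t)/7.
General solution: q = 6*exp(4*t)/7 + C1*exp(-3*t) + C2*exp(5*t).
Apply the initial conditions: q(0) = 6/7 + C1 + C2 = -3 and q'(0) = 24/7 - 3*C1 + 5*C2 = -3. Solving gives C1 = -45/28, C2 = -9/4.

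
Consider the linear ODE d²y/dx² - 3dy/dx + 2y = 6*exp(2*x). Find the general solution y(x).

y = C1*exp(2*x) + C2*exp(x) + 6*x*exp(2*x)

Characteristic equation r² - 3r + 2 = 0 factors as (r - 2)(r - 1) = 0, so r = 2, 1.
Hence y_h = C1*exp(2*x) + C2*exp(x).
Since exp(2*x) solves the homogeneous equation (r = 2 is a root of multiplicity 1), multiply the trial by x. Try y_p = A*x*exp(2*x). Substituting into the equation and dividing by exp(2*x) gives A = 6, so y_p = 6*x*exp(2*x).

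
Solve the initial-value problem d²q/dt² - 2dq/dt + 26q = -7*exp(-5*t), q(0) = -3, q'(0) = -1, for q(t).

q = -7*exp(-5*t)/61 - 176*cos(5*t)*exp(t)/61 + 16*exp(t)*sin(5*t)/61

Characteristic equation r² - 2r + 26 = 0 has discriminant (-2)² - 4·(26) = -100 < 0, so r = 1 ± 5i.
Hence q_h = C1*cos(5*t)*exp(t) + C2*exp(t)*sin(5*t).
Try q_p = A*exp(-5*t). Substituting into the equation and dividing by exp(-5*t) gives A = -7/61, so q_p = -7*exp(-5*t)/61.
General solution: q = -7*exp(-5*t)/61 + C1*cos(5*t)*exp(t) + C2*exp(t)*sin(5*t).
Apply the initial conditions: q(0) = -7/61 + C1 = -3 and q'(0) = 35/61 + C1 + 5*C2 = -1. Solving gives C1 = -176/61, C2 = 16/61.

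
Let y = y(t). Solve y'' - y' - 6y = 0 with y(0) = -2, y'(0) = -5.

Characteristic equation r² - r - 6 = 0 factors as (r - 3)(r + 2) = 0, so r = 3, -2.
Hence y_h = C1*exp(3*t) + C2*exp(-2*t).
Apply the initial conditions: y(0) = C1 + C2 = -2 and y'(0) = -2*C2 + 3*C1 = -5. Solving gives C1 = -9/5, C2 = -1/5.

y = -9*exp(3*t)/5 - exp(-2*t)/5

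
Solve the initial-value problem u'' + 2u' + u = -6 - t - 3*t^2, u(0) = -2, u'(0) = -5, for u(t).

Characteristic equation r² + 2r + 1 = 0 has discriminant (2)² - 4·(1) = 0, so r = -1 is a repeated root.
Hence u_h = (C1 + C2*t)*exp(-t).
For the particular solution try u_p = A0 + A1*t + A2*t^2. Substituting and matching coefficients of each power of t gives A0 = -22, A1 = 11, A2 = -3, so u_p = -22 - 3*t^2 + 11*t.
General solution: u = -22 - 3*t^2 + 11*t + C1*exp(-t) + C2*t*exp(-t).
Apply the initial conditions: u(0) = -22 + C1 = -2 and u'(0) = 11 + C2 - C1 = -5. Solving gives C1 = 20, C2 = 4.

u = -22 - 3*t**2 + 11*t + 20*exp(-t) + 4*t*exp(-t)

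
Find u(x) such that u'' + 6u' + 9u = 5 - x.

u = 17/27 - x/9 + C1*exp(-3*x) + C2*x*exp(-3*x)

Characteristic equation r² + 6r + 9 = 0 has discriminant (6)² - 4·(9) = 0, so r = -3 is a repeated root.
Hence u_h = (C1 + C2*x)*exp(-3*x).
For the particular solution try u_p = A0 + A1*x. Substituting and matching coefficients of each power of x gives A0 = 17/27, A1 = -1/9, so u_p = 17/27 - x/9.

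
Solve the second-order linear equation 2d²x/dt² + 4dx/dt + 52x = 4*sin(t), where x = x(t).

Divide through by 2: x'' + 2x' + 26x = 2*sin(t).
Characteristic equation r² + 2r + 26 = 0 has discriminant (2)² - 4·(26) = -100 < 0, so r = -1 ± 5i.
Hence x_h = C1*cos(5*t)*exp(-t) + C2*exp(-t)*sin(5*t).
Try x_p = A*cos(t) + B*sin(t). Substituting and equating the coefficients of cos(t) and sin(t) gives A = -4/629, B = 50/629, so x_p = -4*cos(t)/629 + 50*sin(t)/629.

x = -4*cos(t)/629 + 50*sin(t)/629 + C1*cos(5*t)*exp(-t) + C2*exp(-t)*sin(5*t)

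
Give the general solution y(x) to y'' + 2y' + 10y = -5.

Characteristic equation r² + 2r + 10 = 0 has discriminant (2)² - 4·(10) = -36 < 0, so r = -1 ± 3i.
Hence y_h = C1*cos(3*x)*exp(-x) + C2*exp(-x)*sin(3*x).
For the particular solution try y_p = A0. Substituting and matching coefficients of each power of x gives A0 = -1/2, so y_p = -1/2.

y = -1/2 + C1*cos(3*x)*exp(-x) + C2*exp(-x)*sin(3*x)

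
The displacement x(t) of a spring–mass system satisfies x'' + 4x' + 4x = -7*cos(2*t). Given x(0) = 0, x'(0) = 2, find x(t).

Characteristic equation r² + 4r + 4 = 0 has discriminant (4)² - 4·(4) = 0, so r = -2 is a repeated root.
Hence x_h = (C1 + C2*t)*exp(-2*t).
Try x_p = A*cos(2*t) + B*sin(2*t). Substituting and equating the coefficients of cos(2t) and sin(2t) gives A = 0, B = -7/8, so x_p = -7*sin(2*t)/8.
General solution: x = -7*sin(2*t)/8 + C1*exp(-2*t) + C2*t*exp(-2*t).
Apply the initial conditions: x(0) = C1 = 0 and x'(0) = -7/4 + C2 - 2*C1 = 2. Solving gives C1 = 0, C2 = 15/4.

x = -7*sin(2*t)/8 + 15*t*exp(-2*t)/4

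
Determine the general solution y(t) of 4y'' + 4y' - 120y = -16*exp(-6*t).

Divide through by 4: y'' + y' - 30y = -4*exp(-6*t).
Characteristic equation r² + r - 30 = 0 factors as (r + 6)(r - 5) = 0, so r = -6, 5.
Hence y_h = C1*exp(-6*t) + C2*exp(5*t).
Since exp(-6*t) solves the homogeneous equation (r = -6 is a root of multiplicity 1), multiply the trial by t. Try y_p = A*t*exp(-6*t). Substituting into the equation and dividing by exp(-6*t) gives A = 4/11, so y_p = 4*t*exp(-6*t)/11.

y = C1*exp(-6*t) + C2*exp(5*t) + 4*t*exp(-6*t)/11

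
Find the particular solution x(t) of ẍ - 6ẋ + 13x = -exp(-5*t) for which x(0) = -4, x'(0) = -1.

Characteristic equation r² - 6r + 13 = 0 has discriminant (-6)² - 4·(13) = -16 < 0, so r = 3 ± 2i.
Hence x_h = C1*cos(2*t)*exp(3*t) + C2*exp(3*t)*sin(2*t).
Try x_p = A*exp(-5*t). Substituting into the equation and dividing by exp(-5*t) gives A = -1/68, so x_p = -exp(-5*t)/68.
General solution: x = -exp(-5*t)/68 + C1*cos(2*t)*exp(3*t) + C2*exp(3*t)*sin(2*t).
Apply the initial conditions: x(0) = -1/68 + C1 = -4 and x'(0) = 5/68 + 2*C2 + 3*C1 = -1. Solving gives C1 = -271/68, C2 = 185/34.

x = -exp(-5*t)/68 - 271*cos(2*t)*exp(3*t)/68 + 185*exp(3*t)*sin(2*t)/34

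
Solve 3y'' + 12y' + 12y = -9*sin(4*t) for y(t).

y = 3*cos(4*t)/25 + 9*sin(4*t)/100 + C1*exp(-2*t) + C2*t*exp(-2*t)

Divide through by 3: y'' + 4y' + 4y = -3*sin(4*t).
Characteristic equation r² + 4r + 4 = 0 has discriminant (4)² - 4·(4) = 0, so r = -2 is a repeated root.
Hence y_h = (C1 + C2*t)*exp(-2*t).
Try y_p = A*cos(4*t) + B*sin(4*t). Substituting and equating the coefficients of cos(4t) and sin(4t) gives A = 3/25, B = 9/100, so y_p = 3*cos(4*t)/25 + 9*sin(4*t)/100.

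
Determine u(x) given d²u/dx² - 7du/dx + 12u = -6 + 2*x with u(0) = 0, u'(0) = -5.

u = -29/72 - 51*exp(4*x)/8 + x/6 + 61*exp(3*x)/9

Characteristic equation r² - 7r + 12 = 0 factors as (r - 4)(r - 3) = 0, so r = 4, 3.
Hence u_h = C1*exp(4*x) + C2*exp(3*x).
For the particular solution try u_p = A0 + A1*x. Substituting and matching coefficients of each power of x gives A0 = -29/72, A1 = 1/6, so u_p = -29/72 + x/6.
General solution: u = -29/72 + x/6 + C1*exp(4*x) + C2*exp(3*x).
Apply the initial conditions: u(0) = -29/72 + C1 + C2 = 0 and u'(0) = 1/6 + 3*C2 + 4*C1 = -5. Solving gives C1 = -51/8, C2 = 61/9.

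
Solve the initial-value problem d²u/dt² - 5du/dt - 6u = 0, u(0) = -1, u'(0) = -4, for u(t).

Characteristic equation r² - 5r - 6 = 0 factors as (r + 1)(r - 6) = 0, so r = -1, 6.
Hence u_h = C1*exp(-t) + C2*exp(6*t).
Apply the initial conditions: u(0) = C1 + C2 = -1 and u'(0) = -C1 + 6*C2 = -4. Solving gives C1 = -2/7, C2 = -5/7.

u = -5*exp(6*t)/7 - 2*exp(-t)/7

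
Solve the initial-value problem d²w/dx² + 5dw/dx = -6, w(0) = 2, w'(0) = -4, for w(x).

w = 36/25 - 6*x/5 + 14*exp(-5*x)/25

Characteristic equation r² + 5r = 0 factors as (r + 5)r = 0, so r = -5, 0.
Hence w_h = C1*exp(-5*x) + C2.
Since 1 solves the homogeneous equation (r = 0 is a root of multiplicity 1), multiply the trial by x. Try w_p = A*x. Substituting into the equation and dividing by 1 gives A = -6/5, so w_p = -6*x/5.
General solution: w = C2 - 6*x/5 + C1*exp(-5*x).
Apply the initial conditions: w(0) = C1 + C2 = 2 and w'(0) = -6/5 - 5*C1 = -4. Solving gives C1 = 14/25, C2 = 36/25.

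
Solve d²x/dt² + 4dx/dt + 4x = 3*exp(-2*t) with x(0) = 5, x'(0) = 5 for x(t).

Characteristic equation r² + 4r + 4 = 0 has discriminant (4)² - 4·(4) = 0, so r = -2 is a repeated root.
Hence x_h = (C1 + C2*t)*exp(-2*t).
Since exp(-2*t) solves the homogeneous equation (r = -2 is a root of multiplicity 2), multiply the trial by t^2. Try x_p = A*t^2*exp(-2*t). Substituting into the equation and dividing by exp(-2*t) gives A = 3/2, so x_p = 3*t^2*exp(-2*t)/2.
General solution: x = C1*exp(-2*t) + 3*t^2*exp(-2*t)/2 + C2*t*exp(-2*t).
Apply the initial conditions: x(0) = C1 = 5 and x'(0) = C2 - 2*C1 = 5. Solving gives C1 = 5, C2 = 15.

x = 5*exp(-2*t) + 15*t*exp(-2*t) + 3*t**2*exp(-2*t)/2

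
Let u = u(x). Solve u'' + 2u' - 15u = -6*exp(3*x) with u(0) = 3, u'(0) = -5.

Characteristic equation r² + 2r - 15 = 0 factors as (r + 5)(r - 3) = 0, so r = -5, 3.
Hence u_h = C1*exp(-5*x) + C2*exp(3*x).
Since exp(3*x) solves the homogeneous equation (r = 3 is a root of multiplicity 1), multiply the trial by x. Try u_p = A*x*exp(3*x). Substituting into the equation and dividing by exp(3*x) gives A = -3/4, so u_p = -3*x*exp(3*x)/4.
General solution: u = C1*exp(-5*x) + C2*exp(3*x) - 3*x*exp(3*x)/4.
Apply the initial conditions: u(0) = C1 + C2 = 3 and u'(0) = -3/4 - 5*C1 + 3*C2 = -5. Solving gives C1 = 53/32, C2 = 43/32.

u = 43*exp(3*x)/32 + 53*exp(-5*x)/32 - 3*x*exp(3*x)/4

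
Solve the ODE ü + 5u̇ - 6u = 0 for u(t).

u = C1*exp(-6*t) + C2*exp(t)

Characteristic equation r² + 5r - 6 = 0 factors as (r + 6)(r - 1) = 0, so r = -6, 1.
Hence u_h = C1*exp(-6*t) + C2*exp(t).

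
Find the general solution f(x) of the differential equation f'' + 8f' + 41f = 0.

Characteristic equation r² + 8r + 41 = 0 has discriminant (8)² - 4·(41) = -100 < 0, so r = -4 ± 5i.
Hence f_h = C1*cos(5*x)*exp(-4*x) + C2*exp(-4*x)*sin(5*x).

f = C1*cos(5*x)*exp(-4*x) + C2*exp(-4*x)*sin(5*x)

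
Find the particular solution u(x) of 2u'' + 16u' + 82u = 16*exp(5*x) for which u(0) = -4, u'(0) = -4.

Divide through by 2: u'' + 8u' + 41u = 8*exp(5*x).
Characteristic equation r² + 8r + 41 = 0 has discriminant (8)² - 4·(41) = -100 < 0, so r = -4 ± 5i.
Hence u_h = C1*cos(5*x)*exp(-4*x) + C2*exp(-4*x)*sin(5*x).
Try u_p = A*exp(5*x). Substituting into the equation and dividing by exp(5*x) gives A = 4/53, so u_p = 4*exp(5*x)/53.
General solution: u = 4*exp(5*x)/53 + C1*cos(5*x)*exp(-4*x) + C2*exp(-4*x)*sin(5*x).
Apply the initial conditions: u(0) = 4/53 + C1 = -4 and u'(0) = 20/53 - 4*C1 + 5*C2 = -4. Solving gives C1 = -216/53, C2 = -1096/265.

u = 4*exp(5*x)/53 - 1096*exp(-4*x)*sin(5*x)/265 - 216*cos(5*x)*exp(-4*x)/53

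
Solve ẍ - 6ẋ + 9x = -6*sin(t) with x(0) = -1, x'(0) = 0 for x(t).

Characteristic equation r² - 6r + 9 = 0 has discriminant (-6)² - 4·(9) = 0, so r = 3 is a repeated root.
Hence x_h = (C1 + C2*t)*exp(3*t).
Try x_p = A*cos(t) + B*sin(t). Substituting and equating the coefficients of cos(t) and sin(t) gives A = -9/25, B = -12/25, so x_p = -12*sin(t)/25 - 9*cos(t)/25.
General solution: x = -12*sin(t)/25 - 9*cos(t)/25 + C1*exp(3*t) + C2*t*exp(3*t).
Apply the initial conditions: x(0) = -9/25 + C1 = -1 and x'(0) = -12/25 + C2 + 3*C1 = 0. Solving gives C1 = -16/25, C2 = 12/5.

x = -16*exp(3*t)/25 - 12*sin(t)/25 - 9*cos(t)/25 + 12*t*exp(3*t)/5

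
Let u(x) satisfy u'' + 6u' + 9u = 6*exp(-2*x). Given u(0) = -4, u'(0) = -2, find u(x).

u = -10*exp(-3*x) + 6*exp(-2*x) - 20*x*exp(-3*x)

Characteristic equation r² + 6r + 9 = 0 has discriminant (6)² - 4·(9) = 0, so r = -3 is a repeated root.
Hence u_h = (C1 + C2*x)*exp(-3*x).
Try u_p = A*exp(-2*x). Substituting into the equation and dividing by exp(-2*x) gives A = 6, so u_p = 6*exp(-2*x).
General solution: u = 6*exp(-2*x) + C1*exp(-3*x) + C2*x*exp(-3*x).
Apply the initial conditions: u(0) = 6 + C1 = -4 and u'(0) = -12 + C2 - 3*C1 = -2. Solving gives C1 = -10, C2 = -20.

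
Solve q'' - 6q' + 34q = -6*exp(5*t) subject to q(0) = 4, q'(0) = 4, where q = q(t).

q = -6*exp(5*t)/29 - 44*exp(3*t)*sin(5*t)/29 + 122*cos(5*t)*exp(3*t)/29

Characteristic equation r² - 6r + 34 = 0 has discriminant (-6)² - 4·(34) = -100 < 0, so r = 3 ± 5i.
Hence q_h = C1*cos(5*t)*exp(3*t) + C2*exp(3*t)*sin(5*t).
Try q_p = A*exp(5*t). Substituting into the equation and dividing by exp(5*t) gives A = -6/29, so q_p = -6*exp(5*t)/29.
General solution: q = -6*exp(5*t)/29 + C1*cos(5*t)*exp(3*t) + C2*exp(3*t)*sin(5*t).
Apply the initial conditions: q(0) = -6/29 + C1 = 4 and q'(0) = -30/29 + 3*C1 + 5*C2 = 4. Solving gives C1 = 122/29, C2 = -44/29.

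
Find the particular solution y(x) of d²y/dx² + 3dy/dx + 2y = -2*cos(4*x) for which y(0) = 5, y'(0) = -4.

y = -6*exp(-2*x)/5 - 6*sin(4*x)/85 + 7*cos(4*x)/85 + 104*exp(-x)/17

Characteristic equation r² + 3r + 2 = 0 factors as (r + 2)(r + 1) = 0, so r = -2, -1.
Hence y_h = C1*exp(-2*x) + C2*exp(-x).
Try y_p = A*cos(4*x) + B*sin(4*x). Substituting and equating the coefficients of cos(4x) and sin(4x) gives A = 7/85, B = -6/85, so y_p = -6*sin(4*x)/85 + 7*cos(4*x)/85.
General solution: y = -6*sin(4*x)/85 + 7*cos(4*x)/85 + C1*exp(-2*x) + C2*exp(-x).
Apply the initial conditions: y(0) = 7/85 + C1 + C2 = 5 and y'(0) = -24/85 - C2 - 2*C1 = -4. Solving gives C1 = -6/5, C2 = 104/17.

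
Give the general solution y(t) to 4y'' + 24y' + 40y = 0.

y = C1*cos(t)*exp(-3*t) + C2*exp(-3*t)*sin(t)

Divide through by 4: y'' + 6y' + 10y = 0.
Characteristic equation r² + 6r + 10 = 0 has discriminant (6)² - 4·(10) = -4 < 0, so r = -3 ± i.
Hence y_h = C1*cos(t)*exp(-3*t) + C2*exp(-3*t)*sin(t).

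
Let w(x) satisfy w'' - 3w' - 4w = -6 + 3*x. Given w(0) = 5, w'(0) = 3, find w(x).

w = 33/16 - 3*x/4 + 8*exp(-x)/5 + 107*exp(4*x)/80

Characteristic equation r² - 3r - 4 = 0 factors as (r - 4)(r + 1) = 0, so r = 4, -1.
Hence w_h = C1*exp(4*x) + C2*exp(-x).
For the particular solution try w_p = A0 + A1*x. Substituting and matching coefficients of each power of x gives A0 = 33/16, A1 = -3/4, so w_p = 33/16 - 3*x/4.
General solution: w = 33/16 - 3*x/4 + C1*exp(4*x) + C2*exp(-x).
Apply the initial conditions: w(0) = 33/16 + C1 + C2 = 5 and w'(0) = -3/4 - C2 + 4*C1 = 3. Solving gives C1 = 107/80, C2 = 8/5.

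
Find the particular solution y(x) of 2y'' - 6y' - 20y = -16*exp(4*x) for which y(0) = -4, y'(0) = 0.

Divide through by 2: y'' - 3y' - 10y = -8*exp(4*x).
Characteristic equation r² - 3r - 10 = 0 factors as (r - 5)(r + 2) = 0, so r = 5, -2.
Hence y_h = C1*exp(5*x) + C2*exp(-2*x).
Try y_p = A*exp(4*x). Substituting into the equation and dividing by exp(4*x) gives A = 4/3, so y_p = 4*exp(4*x)/3.
General solution: y = 4*exp(4*x)/3 + C1*exp(5*x) + C2*exp(-2*x).
Apply the initial conditions: y(0) = 4/3 + C1 + C2 = -4 and y'(0) = 16/3 - 2*C2 + 5*C1 = 0. Solving gives C1 = -16/7, C2 = -64/21.

y = -64*exp(-2*x)/21 - 16*exp(5*x)/7 + 4*exp(4*x)/3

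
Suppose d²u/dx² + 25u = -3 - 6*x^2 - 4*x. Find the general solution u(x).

u = -63/625 - 6*x**2/25 - 4*x/25 + C1*cos(5*x) + C2*sin(5*x)

Characteristic equation r² + 25 = 0 has discriminant (0)² - 4·(25) = -100 < 0, so r = ± 5i.
Hence u_h = C1*cos(5*x) + C2*sin(5*x).
For the particular solution try u_p = A0 + A1*x + A2*x^2. Substituting and matching coefficients of each power of x gives A0 = -63/625, A1 = -4/25, A2 = -6/25, so u_p = -63/625 - 6*x^2/25 - 4*x/25.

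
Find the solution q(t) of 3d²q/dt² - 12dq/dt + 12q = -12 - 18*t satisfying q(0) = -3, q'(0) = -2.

q = -5/2 - 3*t/2 - exp(2*t)/2 + t*exp(2*t)/2

Divide through by 3: q'' - 4q' + 4q = -4 - 6*t.
Characteristic equation r² - 4r + 4 = 0 has discriminant (-4)² - 4·(4) = 0, so r = 2 is a repeated root.
Hence q_h = (C1 + C2*t)*exp(2*t).
For the particular solution try q_p = A0 + A1*t. Substituting and matching coefficients of each power of t gives A0 = -5/2, A1 = -3/2, so q_p = -5/2 - 3*t/2.
General solution: q = -5/2 - 3*t/2 + C1*exp(2*t) + C2*t*exp(2*t).
Apply the initial conditions: q(0) = -5/2 + C1 = -3 and q'(0) = -3/2 + C2 + 2*C1 = -2. Solving gives C1 = -1/2, C2 = 1/2.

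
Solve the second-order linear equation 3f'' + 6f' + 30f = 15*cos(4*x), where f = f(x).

Divide through by 3: f'' + 2f' + 10f = 5*cos(4*x).
Characteristic equation r² + 2r + 10 = 0 has discriminant (2)² - 4·(10) = -36 < 0, so r = -1 ± 3i.
Hence f_h = C1*cos(3*x)*exp(-x) + C2*exp(-x)*sin(3*x).
Try f_p = A*cos(4*x) + B*sin(4*x). Substituting and equating the coefficients of cos(4x) and sin(4x) gives A = -3/10, B = 2/5, so f_p = -3*cos(4*x)/10 + 2*sin(4*x)/5.

f = -3*cos(4*x)/10 + 2*sin(4*x)/5 + C1*cos(3*x)*exp(-x) + C2*exp(-x)*sin(3*x)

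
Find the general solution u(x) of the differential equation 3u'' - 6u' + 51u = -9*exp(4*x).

Divide through by 3: u'' - 2u' + 17u = -3*exp(4*x).
Characteristic equation r² - 2r + 17 = 0 has discriminant (-2)² - 4·(17) = -64 < 0, so r = 1 ± 4i.
Hence u_h = C1*cos(4*x)*exp(x) + C2*exp(x)*sin(4*x).
Try u_p = A*exp(4*x). Substituting into the equation and dividing by exp(4*x) gives A = -3/25, so u_p = -3*exp(4*x)/25.

u = -3*exp(4*x)/25 + C1*cos(4*x)*exp(x) + C2*exp(x)*sin(4*x)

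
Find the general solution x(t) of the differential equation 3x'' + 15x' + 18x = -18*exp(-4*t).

x = -3*exp(-4*t) + C1*exp(-3*t) + C2*exp(-2*t)

Divide through by 3: x'' + 5x' + 6x = -6*exp(-4*t).
Characteristic equation r² + 5r + 6 = 0 factors as (r + 3)(r + 2) = 0, so r = -3, -2.
Hence x_h = C1*exp(-3*t) + C2*exp(-2*t).
Try x_p = A*exp(-4*t). Substituting into the equation and dividing by exp(-4*t) gives A = -3, so x_p = -3*exp(-4*t).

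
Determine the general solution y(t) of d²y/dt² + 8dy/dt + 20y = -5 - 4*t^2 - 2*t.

y = -127/500 - t**2/5 + 3*t/50 + C1*cos(2*t)*exp(-4*t) + C2*exp(-4*t)*sin(2*t)

Characteristic equation r² + 8r + 20 = 0 has discriminant (8)² - 4·(20) = -16 < 0, so r = -4 ± 2i.
Hence y_h = C1*cos(2*t)*exp(-4*t) + C2*exp(-4*t)*sin(2*t).
For the particular solution try y_p = A0 + A1*t + A2*t^2. Substituting and matching coefficients of each power of t gives A0 = -127/500, A1 = 3/50, A2 = -1/5, so y_p = -127/500 - t^2/5 + 3*t/50.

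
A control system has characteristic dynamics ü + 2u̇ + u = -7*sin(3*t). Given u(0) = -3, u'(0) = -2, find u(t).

Characteristic equation r² + 2r + 1 = 0 has discriminant (2)² - 4·(1) = 0, so r = -1 is a repeated root.
Hence u_h = (C1 + C2*t)*exp(-t).
Try u_p = A*cos(3*t) + B*sin(3*t). Substituting and equating the coefficients of cos(3t) and sin(3t) gives A = 21/50, B = 14/25, so u_p = 14*sin(3*t)/25 + 21*cos(3*t)/50.
General solution: u = 14*sin(3*t)/25 + 21*cos(3*t)/50 + C1*exp(-t) + C2*t*exp(-t).
Apply the initial conditions: u(0) = 21/50 + C1 = -3 and u'(0) = 42/25 + C2 - C1 = -2. Solving gives C1 = -171/50, C2 = -71/10.

u = -171*exp(-t)/50 + 14*sin(3*t)/25 + 21*cos(3*t)/50 - 71*t*exp(-t)/10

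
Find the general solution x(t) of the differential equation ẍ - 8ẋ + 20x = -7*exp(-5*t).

Characteristic equation r² - 8r + 20 = 0 has discriminant (-8)² - 4·(20) = -16 < 0, so r = 4 ± 2i.
Hence x_h = C1*cos(2*t)*exp(4*t) + C2*exp(4*t)*sin(2*t).
Try x_p = A*exp(-5*t). Substituting into the equation and dividing by exp(-5*t) gives A = -7/85, so x_p = -7*exp(-5*t)/85.

x = -7*exp(-5*t)/85 + C1*cos(2*t)*exp(4*t) + C2*exp(4*t)*sin(2*t)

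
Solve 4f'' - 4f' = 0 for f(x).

Divide through by 4: f'' - f' = 0.
Characteristic equation r² - r = 0 factors as (r - 1)r = 0, so r = 1, 0.
Hence f_h = C1*exp(x) + C2.

f = C2 + C1*exp(x)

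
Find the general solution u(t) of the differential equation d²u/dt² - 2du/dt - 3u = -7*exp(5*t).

Characteristic equation r² - 2r - 3 = 0 factors as (r - 3)(r + 1) = 0, so r = 3, -1.
Hence u_h = C1*exp(3*t) + C2*exp(-t).
Try u_p = A*exp(5*t). Substituting into the equation and dividing by exp(5*t) gives A = -7/12, so u_p = -7*exp(5*t)/12.

u = -7*exp(5*t)/12 + C1*exp(3*t) + C2*exp(-t)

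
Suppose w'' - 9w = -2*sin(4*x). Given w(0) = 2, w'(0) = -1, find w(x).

Characteristic equation r² - 9 = 0 factors as (r - 3)(r + 3) = 0, so r = 3, -3.
Hence w_h = C1*exp(3*x) + C2*exp(-3*x).
Try w_p = A*cos(4*x) + B*sin(4*x). Substituting and equating the coefficients of cos(4x) and sin(4x) gives A = 0, B = 2/25, so w_p = 2*sin(4*x)/25.
General solution: w = 2*sin(4*x)/25 + C1*exp(3*x) + C2*exp(-3*x).
Apply the initial conditions: w(0) = C1 + C2 = 2 and w'(0) = 8/25 - 3*C2 + 3*C1 = -1. Solving gives C1 = 39/50, C2 = 61/50.

w = 2*sin(4*x)/25 + 39*exp(3*x)/50 + 61*exp(-3*x)/50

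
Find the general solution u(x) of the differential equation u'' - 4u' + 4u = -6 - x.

u = -7/4 - x/4 + C1*exp(2*x) + C2*x*exp(2*x)

Characteristic equation r² - 4r + 4 = 0 has discriminant (-4)² - 4·(4) = 0, so r = 2 is a repeated root.
Hence u_h = (C1 + C2*x)*exp(2*x).
For the particular solution try u_p = A0 + A1*x. Substituting and matching coefficients of each power of x gives A0 = -7/4, A1 = -1/4, so u_p = -7/4 - x/4.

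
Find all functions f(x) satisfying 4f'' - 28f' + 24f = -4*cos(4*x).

Divide through by 4: f'' - 7f' + 6f = -cos(4*x).
Characteristic equation r² - 7r + 6 = 0 factors as (r - 6)(r - 1) = 0, so r = 6, 1.
Hence f_h = C1*exp(6*x) + C2*exp(x).
Try f_p = A*cos(4*x) + B*sin(4*x). Substituting and equating the coefficients of cos(4x) and sin(4x) gives A = 5/442, B = 7/221, so f_p = 5*cos(4*x)/442 + 7*sin(4*x)/221.

f = 5*cos(4*x)/442 + 7*sin(4*x)/221 + C1*exp(6*x) + C2*exp(x)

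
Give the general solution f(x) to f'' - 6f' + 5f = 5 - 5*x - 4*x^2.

Characteristic equation r² - 6r + 5 = 0 factors as (r - 1)(r - 5) = 0, so r = 1, 5.
Hence f_h = C1*exp(x) + C2*exp(5*x).
For the particular solution try f_p = A0 + A1*x + A2*x^2. Substituting and matching coefficients of each power of x gives A0 = -273/125, A1 = -73/25, A2 = -4/5, so f_p = -273/125 - 73*x/25 - 4*x^2/5.

f = -273/125 - 73*x/25 - 4*x**2/5 + C1*exp(x) + C2*exp(5*x)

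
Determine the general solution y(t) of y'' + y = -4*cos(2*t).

Characteristic equation r² + 1 = 0 has discriminant (0)² - 4·(1) = -4 < 0, so r = ± i.
Hence y_h = C1*cos(t) + C2*sin(t).
Try y_p = A*cos(2*t) + B*sin(2*t). Substituting and equating the coefficients of cos(2t) and sin(2t) gives A = 4/3, B = 0, so y_p = 4*cos(2*t)/3.

y = 4*cos(2*t)/3 + C1*cos(t) + C2*sin(t)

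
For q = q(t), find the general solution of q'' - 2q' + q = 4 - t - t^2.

Characteristic equation r² - 2r + 1 = 0 has discriminant (-2)² - 4·(1) = 0, so r = 1 is a repeated root.
Hence q_h = (C1 + C2*t)*exp(t).
For the particular solution try q_p = A0 + A1*t + A2*t^2. Substituting and matching coefficients of each power of t gives A0 = -4, A1 = -5, A2 = -1, so q_p = -4 - t^2 - 5*t.

q = -4 - t**2 - 5*t + C1*exp(t) + C2*t*exp(t)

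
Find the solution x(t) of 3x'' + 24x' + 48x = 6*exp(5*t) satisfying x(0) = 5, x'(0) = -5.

Divide through by 3: x'' + 8x' + 16x = 2*exp(5*t).
Characteristic equation r² + 8r + 16 = 0 has discriminant (8)² - 4·(16) = 0, so r = -4 is a repeated root.
Hence x_h = (C1 + C2*t)*exp(-4*t).
Try x_p = A*exp(5*t). Substituting into the equation and dividing by exp(5*t) gives A = 2/81, so x_p = 2*exp(5*t)/81.
General solution: x = 2*exp(5*t)/81 + C1*exp(-4*t) + C2*t*exp(-4*t).
Apply the initial conditions: x(0) = 2/81 + C1 = 5 and x'(0) = 10/81 + C2 - 4*C1 = -5. Solving gives C1 = 403/81, C2 = 133/9.

x = 2*exp(5*t)/81 + 403*exp(-4*t)/81 + 133*t*exp(-4*t)/9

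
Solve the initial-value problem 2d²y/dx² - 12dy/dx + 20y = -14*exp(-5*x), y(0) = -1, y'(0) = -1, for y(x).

Divide through by 2: y'' - 6y' + 10y = -7*exp(-5*x).
Characteristic equation r² - 6r + 10 = 0 has discriminant (-6)² - 4·(10) = -4 < 0, so r = 3 ± i.
Hence y_h = C1*cos(x)*exp(3*x) + C2*exp(3*x)*sin(x).
Try y_p = A*exp(-5*x). Substituting into the equation and dividing by exp(-5*x) gives A = -7/65, so y_p = -7*exp(-5*x)/65.
General solution: y = -7*exp(-5*x)/65 + C1*cos(x)*exp(3*x) + C2*exp(3*x)*sin(x).
Apply the initial conditions: y(0) = -7/65 + C1 = -1 and y'(0) = 7/13 + C2 + 3*C1 = -1. Solving gives C1 = -58/65, C2 = 74/65.

y = -7*exp(-5*x)/65 - 58*cos(x)*exp(3*x)/65 + 74*exp(3*x)*sin(x)/65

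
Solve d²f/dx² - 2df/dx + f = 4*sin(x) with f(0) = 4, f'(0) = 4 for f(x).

f = 2*cos(x) + 2*exp(x) + 2*x*exp(x)

Characteristic equation r² - 2r + 1 = 0 has discriminant (-2)² - 4·(1) = 0, so r = 1 is a repeated root.
Hence f_h = (C1 + C2*x)*exp(x).
Try f_p = A*cos(x) + B*sin(x). Substituting and equating the coefficients of cos(x) and sin(x) gives A = 2, B = 0, so f_p = 2*cos(x).
General solution: f = 2*cos(x) + C1*exp(x) + C2*x*exp(x).
Apply the initial conditions: f(0) = 2 + C1 = 4 and f'(0) = C1 + C2 = 4. Solving gives C1 = 2, C2 = 2.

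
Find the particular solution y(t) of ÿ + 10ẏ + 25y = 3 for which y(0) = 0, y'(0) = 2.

y = 3/25 - 3*exp(-5*t)/25 + 7*t*exp(-5*t)/5

Characteristic equation r² + 10r + 25 = 0 has discriminant (10)² - 4·(25) = 0, so r = -5 is a repeated root.
Hence y_h = (C1 + C2*t)*exp(-5*t).
For the particular solution try y_p = A0. Substituting and matching coefficients of each power of t gives A0 = 3/25, so y_p = 3/25.
General solution: y = 3/25 + C1*exp(-5*t) + C2*t*exp(-5*t).
Apply the initial conditions: y(0) = 3/25 + C1 = 0 and y'(0) = C2 - 5*C1 = 2. Solving gives C1 = -3/25, C2 = 7/5.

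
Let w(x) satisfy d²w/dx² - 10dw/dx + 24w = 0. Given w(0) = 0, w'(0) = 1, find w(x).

Characteristic equation r² - 10r + 24 = 0 factors as (r - 4)(r - 6) = 0, so r = 4, 6.
Hence w_h = C1*exp(4*x) + C2*exp(6*x).
Apply the initial conditions: w(0) = C1 + C2 = 0 and w'(0) = 4*C1 + 6*C2 = 1. Solving gives C1 = -1/2, C2 = 1/2.

w = exp(6*x)/2 - exp(4*x)/2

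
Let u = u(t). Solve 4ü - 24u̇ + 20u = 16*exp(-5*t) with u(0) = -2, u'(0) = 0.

u = -8*exp(t)/3 + exp(-5*t)/15 + 3*exp(5*t)/5

Divide through by 4: u'' - 6u' + 5u = 4*exp(-5*t).
Characteristic equation r² - 6r + 5 = 0 factors as (r - 5)(r - 1) = 0, so r = 5, 1.
Hence u_h = C1*exp(5*t) + C2*exp(t).
Try u_p = A*exp(-5*t). Substituting into the equation and dividing by exp(-5*t) gives A = 1/15, so u_p = exp(-5*t)/15.
General solution: u = exp(-5*t)/15 + C1*exp(5*t) + C2*exp(t).
Apply the initial conditions: u(0) = 1/15 + C1 + C2 = -2 and u'(0) = -1/3 + C2 + 5*C1 = 0. Solving gives C1 = 3/5, C2 = -8/3.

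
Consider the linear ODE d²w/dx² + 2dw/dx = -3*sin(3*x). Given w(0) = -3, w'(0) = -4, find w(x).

Characteristic equation r² + 2r = 0 factors as (r + 2)r = 0, so r = -2, 0.
Hence w_h = C1*exp(-2*x) + C2.
Try w_p = A*cos(3*x) + B*sin(3*x). Substituting and equating the coefficients of cos(3x) and sin(3x) gives A = 2/13, B = 3/13, so w_p = 2*cos(3*x)/13 + 3*sin(3*x)/13.
General solution: w = C2 + 2*cos(3*x)/13 + 3*sin(3*x)/13 + C1*exp(-2*x).
Apply the initial conditions: w(0) = 2/13 + C1 + C2 = -3 and w'(0) = 9/13 - 2*C1 = -4. Solving gives C1 = 61/26, C2 = -11/2.

w = -11/2 + 2*cos(3*x)/13 + 3*sin(3*x)/13 + 61*exp(-2*x)/26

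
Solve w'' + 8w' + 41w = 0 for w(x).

w = C1*cos(5*x)*exp(-4*x) + C2*exp(-4*x)*sin(5*x)

Characteristic equation r² + 8r + 41 = 0 has discriminant (8)² - 4·(41) = -100 < 0, so r = -4 ± 5i.
Hence w_h = C1*cos(5*x)*exp(-4*x) + C2*exp(-4*x)*sin(5*x).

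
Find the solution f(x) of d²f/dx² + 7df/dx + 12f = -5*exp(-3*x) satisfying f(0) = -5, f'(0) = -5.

f = -20*exp(-3*x) + 15*exp(-4*x) - 5*x*exp(-3*x)

Characteristic equation r² + 7r + 12 = 0 factors as (r + 3)(r + 4) = 0, so r = -3, -4.
Hence f_h = C1*exp(-3*x) + C2*exp(-4*x).
Since exp(-3*x) solves the homogeneous equation (r = -3 is a root of multiplicity 1), multiply the trial by x. Try f_p = A*x*exp(-3*x). Substituting into the equation and dividing by exp(-3*x) gives A = -5, so f_p = -5*x*exp(-3*x).
General solution: f = C1*exp(-3*x) + C2*exp(-4*x) - 5*x*exp(-3*x).
Apply the initial conditions: f(0) = C1 + C2 = -5 and f'(0) = -5 - 4*C2 - 3*C1 = -5. Solving gives C1 = -20, C2 = 15.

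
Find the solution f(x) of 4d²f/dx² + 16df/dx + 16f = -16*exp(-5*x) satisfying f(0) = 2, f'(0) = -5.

Divide through by 4: f'' + 4f' + 4f = -4*exp(-5*x).
Characteristic equation r² + 4r + 4 = 0 has discriminant (4)² - 4·(4) = 0, so r = -2 is a repeated root.
Hence f_h = (C1 + C2*x)*exp(-2*x).
Try f_p = A*exp(-5*x). Substituting into the equation and dividing by exp(-5*x) gives A = -4/9, so f_p = -4*exp(-5*x)/9.
General solution: f = -4*exp(-5*x)/9 + C1*exp(-2*x) + C2*x*exp(-2*x).
Apply the initial conditions: f(0) = -4/9 + C1 = 2 and f'(0) = 20/9 + C2 - 2*C1 = -5. Solving gives C1 = 22/9, C2 = -7/3.

f = -4*exp(-5*x)/9 + 22*exp(-2*x)/9 - 7*x*exp(-2*x)/3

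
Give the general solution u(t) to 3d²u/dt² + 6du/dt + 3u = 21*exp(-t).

Divide through by 3: u'' + 2u' + u = 7*exp(-t).
Characteristic equation r² + 2r + 1 = 0 has discriminant (2)² - 4·(1) = 0, so r = -1 is a repeated root.
Hence u_h = (C1 + C2*t)*exp(-t).
Since exp(-t) solves the homogeneous equation (r = -1 is a root of multiplicity 2), multiply the trial by t^2. Try u_p = A*t^2*exp(-t). Substituting into the equation and dividing by exp(-t) gives A = 7/2, so u_p = 7*t^2*exp(-t)/2.

u = C1*exp(-t) + 7*t**2*exp(-t)/2 + C2*t*exp(-t)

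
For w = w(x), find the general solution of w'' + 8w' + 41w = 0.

Characteristic equation r² + 8r + 41 = 0 has discriminant (8)² - 4·(41) = -100 < 0, so r = -4 ± 5i.
Hence w_h = C1*cos(5*x)*exp(-4*x) + C2*exp(-4*x)*sin(5*x).

w = C1*cos(5*x)*exp(-4*x) + C2*exp(-4*x)*sin(5*x)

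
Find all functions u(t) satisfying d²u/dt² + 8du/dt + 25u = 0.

Characteristic equation r² + 8r + 25 = 0 has discriminant (8)² - 4·(25) = -36 < 0, so r = -4 ± 3i.
Hence u_h = C1*cos(3*t)*exp(-4*t) + C2*exp(-4*t)*sin(3*t).

u = C1*cos(3*t)*exp(-4*t) + C2*exp(-4*t)*sin(3*t)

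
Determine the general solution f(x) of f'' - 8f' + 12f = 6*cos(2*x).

Characteristic equation r² - 8r + 12 = 0 factors as (r - 6)(r - 2) = 0, so r = 6, 2.
Hence f_h = C1*exp(6*x) + C2*exp(2*x).
Try f_p = A*cos(2*x) + B*sin(2*x). Substituting and equating the coefficients of cos(2x) and sin(2x) gives A = 3/20, B = -3/10, so f_p = -3*sin(2*x)/10 + 3*cos(2*x)/20.

f = -3*sin(2*x)/10 + 3*cos(2*x)/20 + C1*exp(6*x) + C2*exp(2*x)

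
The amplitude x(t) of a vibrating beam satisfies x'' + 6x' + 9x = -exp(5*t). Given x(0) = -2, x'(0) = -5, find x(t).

x = -127*exp(-3*t)/64 - exp(5*t)/64 - 87*t*exp(-3*t)/8

Characteristic equation r² + 6r + 9 = 0 has discriminant (6)² - 4·(9) = 0, so r = -3 is a repeated root.
Hence x_h = (C1 + C2*t)*exp(-3*t).
Try x_p = A*exp(5*t). Substituting into the equation and dividing by exp(5*t) gives A = -1/64, so x_p = -exp(5*t)/64.
General solution: x = -exp(5*t)/64 + C1*exp(-3*t) + C2*t*exp(-3*t).
Apply the initial conditions: x(0) = -1/64 + C1 = -2 and x'(0) = -5/64 + C2 - 3*C1 = -5. Solving gives C1 = -127/64, C2 = -87/8.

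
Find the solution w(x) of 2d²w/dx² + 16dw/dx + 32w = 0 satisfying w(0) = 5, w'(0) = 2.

w = 5*exp(-4*x) + 22*x*exp(-4*x)

Divide through by 2: w'' + 8w' + 16w = 0.
Characteristic equation r² + 8r + 16 = 0 has discriminant (8)² - 4·(16) = 0, so r = -4 is a repeated root.
Hence w_h = (C1 + C2*x)*exp(-4*x).
Apply the initial conditions: w(0) = C1 = 5 and w'(0) = C2 - 4*C1 = 2. Solving gives C1 = 5, C2 = 22.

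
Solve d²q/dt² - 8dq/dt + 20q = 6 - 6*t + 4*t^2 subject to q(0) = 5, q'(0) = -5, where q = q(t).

Characteristic equation r² - 8r + 20 = 0 has discriminant (-8)² - 4·(20) = -16 < 0, so r = 4 ± 2i.
Hence q_h = C1*cos(2*t)*exp(4*t) + C2*exp(4*t)*sin(2*t).
For the particular solution try q_p = A0 + A1*t + A2*t^2. Substituting and matching coefficients of each power of t gives A0 = 28/125, A1 = -7/50, A2 = 1/5, so q_p = 28/125 - 7*t/50 + t^2/5.
General solution: q = 28/125 - 7*t/50 + t^2/5 + C1*cos(2*t)*exp(4*t) + C2*exp(4*t)*sin(2*t).
Apply the initial conditions: q(0) = 28/125 + C1 = 5 and q'(0) = -7/50 + 2*C2 + 4*C1 = -5. Solving gives C1 = 597/125, C2 = -5991/500.

q = 28/125 - 7*t/50 + t**2/5 - 5991*exp(4*t)*sin(2*t)/500 + 597*cos(2*t)*exp(4*t)/125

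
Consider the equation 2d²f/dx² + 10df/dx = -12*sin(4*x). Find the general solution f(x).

f = C2 + 6*sin(4*x)/41 + 15*cos(4*x)/82 + C1*exp(-5*x)

Divide through by 2: f'' + 5f' = -6*sin(4*x).
Characteristic equation r² + 5r = 0 factors as (r + 5)r = 0, so r = -5, 0.
Hence f_h = C1*exp(-5*x) + C2.
Try f_p = A*cos(4*x) + B*sin(4*x). Substituting and equating the coefficients of cos(4x) and sin(4x) gives A = 15/82, B = 6/41, so f_p = 6*sin(4*x)/41 + 15*cos(4*x)/82.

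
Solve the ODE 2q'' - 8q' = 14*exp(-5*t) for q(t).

Divide through by 2: q'' - 4q' = 7*exp(-5*t).
Characteristic equation r² - 4r = 0 factors as (r - 4)r = 0, so r = 4, 0.
Hence q_h = C1*exp(4*t) + C2.
Try q_p = A*exp(-5*t). Substituting into the equation and dividing by exp(-5*t) gives A = 7/45, so q_p = 7*exp(-5*t)/45.

q = C2 + 7*exp(-5*t)/45 + C1*exp(4*t)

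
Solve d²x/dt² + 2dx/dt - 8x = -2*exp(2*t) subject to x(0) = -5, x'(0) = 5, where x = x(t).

Characteristic equation r² + 2r - 8 = 0 factors as (r + 4)(r - 2) = 0, so r = -4, 2.
Hence x_h = C1*exp(-4*t) + C2*exp(2*t).
Since exp(2*t) solves the homogeneous equation (r = 2 is a root of multiplicity 1), multiply the trial by t. Try x_p = A*t*exp(2*t). Substituting into the equation and dividing by exp(2*t) gives A = -1/3, so x_p = -t*exp(2*t)/3.
General solution: x = C1*exp(-4*t) + C2*exp(2*t) - t*exp(2*t)/3.
Apply the initial conditions: x(0) = C1 + C2 = -5 and x'(0) = -1/3 - 4*C1 + 2*C2 = 5. Solving gives C1 = -23/9, C2 = -22/9.

x = -23*exp(-4*t)/9 - 22*exp(2*t)/9 - t*exp(2*t)/3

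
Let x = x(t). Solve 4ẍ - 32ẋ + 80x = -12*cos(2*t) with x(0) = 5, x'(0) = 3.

x = -3*cos(2*t)/32 + 3*sin(2*t)/32 - 281*exp(4*t)*sin(2*t)/32 + 163*cos(2*t)*exp(4*t)/32

Divide through by 4: x'' - 8x' + 20x = -3*cos(2*t).
Characteristic equation r² - 8r + 20 = 0 has discriminant (-8)² - 4·(20) = -16 < 0, so r = 4 ± 2i.
Hence x_h = C1*cos(2*t)*exp(4*t) + C2*exp(4*t)*sin(2*t).
Try x_p = A*cos(2*t) + B*sin(2*t). Substituting and equating the coefficients of cos(2t) and sin(2t) gives A = -3/32, B = 3/32, so x_p = -3*cos(2*t)/32 + 3*sin(2*t)/32.
General solution: x = -3*cos(2*t)/32 + 3*sin(2*t)/32 + C1*cos(2*t)*exp(4*t) + C2*exp(4*t)*sin(2*t).
Apply the initial conditions: x(0) = -3/32 + C1 = 5 and x'(0) = 3/16 + 2*C2 + 4*C1 = 3. Solving gives C1 = 163/32, C2 = -281/32.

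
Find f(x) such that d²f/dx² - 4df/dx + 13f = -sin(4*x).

Characteristic equation r² - 4r + 13 = 0 has discriminant (-4)² - 4·(13) = -36 < 0, so r = 2 ± 3i.
Hence f_h = C1*cos(3*x)*exp(2*x) + C2*exp(2*x)*sin(3*x).
Try f_p = A*cos(4*x) + B*sin(4*x). Substituting and equating the coefficients of cos(4x) and sin(4x) gives A = -16/265, B = 3/265, so f_p = -16*cos(4*x)/265 + 3*sin(4*x)/265.

f = -16*cos(4*x)/265 + 3*sin(4*x)/265 + C1*cos(3*x)*exp(2*x) + C2*exp(2*x)*sin(3*x)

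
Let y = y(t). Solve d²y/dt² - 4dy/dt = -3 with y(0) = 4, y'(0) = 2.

Characteristic equation r² - 4r = 0 factors as (r - 4)r = 0, so r = 4, 0.
Hence y_h = C1*exp(4*t) + C2.
Since 0 is a characteristic root (multiplicity 1), multiply the polynomial trial by t: try y_p = A0*t. Substituting and matching coefficients of each power of t gives A0 = 3/4, so y_p = 3*t/4.
General solution: y = C2 + 3*t/4 + C1*exp(4*t).
Apply the initial conditions: y(0) = C1 + C2 = 4 and y'(0) = 3/4 + 4*C1 = 2. Solving gives C1 = 5/16, C2 = 59/16.

y = 59/16 + 3*t/4 + 5*exp(4*t)/16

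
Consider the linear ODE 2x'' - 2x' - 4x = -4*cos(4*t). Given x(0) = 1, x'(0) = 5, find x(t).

x = -53*exp(-t)/51 + 2*sin(4*t)/85 + 9*cos(4*t)/85 + 29*exp(2*t)/15

Divide through by 2: x'' - x' - 2x = -2*cos(4*t).
Characteristic equation r² - r - 2 = 0 factors as (r + 1)(r - 2) = 0, so r = -1, 2.
Hence x_h = C1*exp(-t) + C2*exp(2*t).
Try x_p = A*cos(4*t) + B*sin(4*t). Substituting and equating the coefficients of cos(4t) and sin(4t) gives A = 9/85, B = 2/85, so x_p = 2*sin(4*t)/85 + 9*cos(4*t)/85.
General solution: x = 2*sin(4*t)/85 + 9*cos(4*t)/85 + C1*exp(-t) + C2*exp(2*t).
Apply the initial conditions: x(0) = 9/85 + C1 + C2 = 1 and x'(0) = 8/85 - C1 + 2*C2 = 5. Solving gives C1 = -53/51, C2 = 29/15.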